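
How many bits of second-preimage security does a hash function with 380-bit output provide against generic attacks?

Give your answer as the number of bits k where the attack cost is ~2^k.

Step 1: The hash has a 380-bit output.
Step 2: Second-preimage resistance means: given a specific input x, it should be infeasible to find a different y with h(y) = h(x).
With a 380-bit output, a generic search for a second preimage costs about 2^380 evaluations (each trial matches the fixed target with probability 2^-380).
Step 3: Security level = 380 bits.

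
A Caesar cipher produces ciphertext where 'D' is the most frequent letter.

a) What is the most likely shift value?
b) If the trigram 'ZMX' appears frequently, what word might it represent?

Step 1: In English, 'E' is the most frequent letter (12.7%).
Step 2: The most frequent ciphertext letter is 'D' (position 3).
Step 3: Shift = (3 - 4) mod 26 = 25.
Step 4: Decrypt 'ZMX' by shifting back 25:
  Z -> A
  M -> N
  X -> Y
Step 5: 'ZMX' decrypts to 'ANY'.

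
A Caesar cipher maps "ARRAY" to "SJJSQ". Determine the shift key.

Step 1: Compare first letters: A (position 0) -> S (position 18).
Step 2: Shift = (18 - 0) mod 26 = 18.
The shift value is 18.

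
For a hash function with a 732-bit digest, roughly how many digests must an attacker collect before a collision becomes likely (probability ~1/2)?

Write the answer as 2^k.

Step 1: The birthday paradox gives collision probability ~50% after sqrt(2^n) = 2^(n/2) hashes.
Step 2: For 732-bit output: 2^(732/2) = 2^366.
Step 3: Approximately 2^366 hash computations needed.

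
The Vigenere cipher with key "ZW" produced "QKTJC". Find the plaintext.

Step 1: Extend key: ZWZWZ
Step 2: Decrypt each letter (c - k) mod 26:
  Q(16) - Z(25) = (16-25) mod 26 = 17 = R
  K(10) - W(22) = (10-22) mod 26 = 14 = O
  T(19) - Z(25) = (19-25) mod 26 = 20 = U
  J(9) - W(22) = (9-22) mod 26 = 13 = N
  C(2) - Z(25) = (2-25) mod 26 = 3 = D
Plaintext: ROUND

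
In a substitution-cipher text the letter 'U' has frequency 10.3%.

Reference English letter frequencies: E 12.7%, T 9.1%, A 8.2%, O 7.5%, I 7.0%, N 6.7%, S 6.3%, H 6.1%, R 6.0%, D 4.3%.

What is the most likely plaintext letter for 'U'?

Step 1: The observed frequency is 10.3%.
Step 2: Compare with English frequencies:
  E: 12.7% (difference: 2.4%)
  T: 9.1% (difference: 1.2%) <-- closest
  A: 8.2% (difference: 2.1%)
  O: 7.5% (difference: 2.8%)
  I: 7.0% (difference: 3.3%)
  N: 6.7% (difference: 3.6%)
  S: 6.3% (difference: 4.0%)
  H: 6.1% (difference: 4.2%)
  R: 6.0% (difference: 4.3%)
  D: 4.3% (difference: 6.0%)
Step 3: 'U' most likely represents 'T' (frequency 9.1%).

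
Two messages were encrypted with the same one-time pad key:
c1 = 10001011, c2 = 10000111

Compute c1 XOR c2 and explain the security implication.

Step 1: c1 XOR c2 = (m1 XOR k) XOR (m2 XOR k).
Step 2: By XOR associativity/commutativity: = m1 XOR m2 XOR k XOR k = m1 XOR m2.
Step 3: 10001011 XOR 10000111 = 00001100 = 12.
Step 4: The key cancels out! An attacker learns m1 XOR m2 = 12, revealing the relationship between plaintexts.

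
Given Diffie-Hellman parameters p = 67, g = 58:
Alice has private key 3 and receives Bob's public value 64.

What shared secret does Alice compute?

Step 1: s = B^a mod p = 64^3 mod 67.
  64^1 mod 67 = 64
  64^2 mod 67 = (64 * 64) mod 67 = 9
  64^3 mod 67 = (9 * 64) mod 67 = 40
Result: shared secret = 40.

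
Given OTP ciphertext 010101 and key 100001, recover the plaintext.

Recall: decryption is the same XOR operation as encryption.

Step 1: XOR ciphertext with key:
  Ciphertext: 010101
  Key:        100001
  XOR:        110100
Step 2: Plaintext = 110100 = 52 in decimal.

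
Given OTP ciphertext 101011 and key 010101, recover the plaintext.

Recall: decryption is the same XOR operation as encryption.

Step 1: XOR ciphertext with key:
  Ciphertext: 101011
  Key:        010101
  XOR:        111110
Step 2: Plaintext = 111110 = 62 in decimal.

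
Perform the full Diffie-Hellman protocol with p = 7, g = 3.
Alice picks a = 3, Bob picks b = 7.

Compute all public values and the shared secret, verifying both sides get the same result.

Step 1: A = g^a mod p = 3^3 mod 7 = 6.
Step 2: B = g^b mod p = 3^7 mod 7 = 3.
Step 3: Alice computes s = B^a mod p = 3^3 mod 7 = 6.
Step 4: Bob computes s = A^b mod p = 6^7 mod 7 = 6.
Both sides agree: shared secret = 6.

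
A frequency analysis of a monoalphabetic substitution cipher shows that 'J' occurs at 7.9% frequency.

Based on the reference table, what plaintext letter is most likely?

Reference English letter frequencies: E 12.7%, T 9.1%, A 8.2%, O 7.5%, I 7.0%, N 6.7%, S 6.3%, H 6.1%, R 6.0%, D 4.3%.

Step 1: The observed frequency is 7.9%.
Step 2: Compare with English frequencies:
  E: 12.7% (difference: 4.8%)
  T: 9.1% (difference: 1.2%)
  A: 8.2% (difference: 0.3%) <-- closest
  O: 7.5% (difference: 0.4%)
  I: 7.0% (difference: 0.9%)
  N: 6.7% (difference: 1.2%)
  S: 6.3% (difference: 1.6%)
  H: 6.1% (difference: 1.8%)
  R: 6.0% (difference: 1.9%)
  D: 4.3% (difference: 3.6%)
Step 3: 'J' most likely represents 'A' (frequency 8.2%).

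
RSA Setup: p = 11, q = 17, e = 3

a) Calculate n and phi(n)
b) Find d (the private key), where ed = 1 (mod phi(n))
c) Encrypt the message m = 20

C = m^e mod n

Step 1: n = 11 * 17 = 187.
Step 2: phi(n) = (11-1)(17-1) = 10 * 16 = 160.
Step 3: Find d = 3^(-1) mod 160 = 107.
  Verify: 3 * 107 = 321 = 1 (mod 160).
Step 4: C = 20^3 mod 187 = 146.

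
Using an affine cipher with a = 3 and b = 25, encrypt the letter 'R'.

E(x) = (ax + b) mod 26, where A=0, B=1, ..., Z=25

Step 1: Convert 'R' to number: x = 17.
Step 2: E(17) = (3 * 17 + 25) mod 26 = 76 mod 26 = 24.
Step 3: Convert 24 back to letter: Y.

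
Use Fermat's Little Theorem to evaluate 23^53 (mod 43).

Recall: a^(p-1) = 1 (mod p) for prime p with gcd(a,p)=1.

Step 1: Since 43 is prime, by Fermat's Little Theorem: 23^42 = 1 (mod 43).
Step 2: Reduce exponent: 53 mod 42 = 11.
Step 3: So 23^53 = 23^11 (mod 43).
Step 4: 23^11 mod 43 = 25.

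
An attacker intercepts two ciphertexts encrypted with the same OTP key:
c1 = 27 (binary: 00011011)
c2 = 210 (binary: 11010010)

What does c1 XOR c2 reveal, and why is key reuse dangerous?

Step 1: c1 XOR c2 = (m1 XOR k) XOR (m2 XOR k).
Step 2: By XOR associativity/commutativity: = m1 XOR m2 XOR k XOR k = m1 XOR m2.
Step 3: 00011011 XOR 11010010 = 11001001 = 201.
Step 4: The key cancels out! An attacker learns m1 XOR m2 = 201, revealing the relationship between plaintexts.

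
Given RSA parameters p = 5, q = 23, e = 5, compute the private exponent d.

Step 1: n = 5 * 23 = 115.
Step 2: phi(n) = 4 * 22 = 88.
Step 3: Find d such that 5 * d = 1 (mod 88).
Step 4: d = 5^(-1) mod 88 = 53.
Verification: 5 * 53 = 265 = 3 * 88 + 1.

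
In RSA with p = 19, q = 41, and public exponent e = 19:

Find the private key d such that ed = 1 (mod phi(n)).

Step 1: n = 19 * 41 = 779.
Step 2: phi(n) = 18 * 40 = 720.
Step 3: Find d such that 19 * d = 1 (mod 720).
Step 4: d = 19^(-1) mod 720 = 379.
Verification: 19 * 379 = 7201 = 10 * 720 + 1.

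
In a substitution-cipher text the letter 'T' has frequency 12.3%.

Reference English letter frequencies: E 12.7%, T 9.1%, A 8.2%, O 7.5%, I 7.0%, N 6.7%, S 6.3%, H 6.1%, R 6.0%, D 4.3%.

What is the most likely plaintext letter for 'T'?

Step 1: The observed frequency is 12.3%.
Step 2: Compare with English frequencies:
  E: 12.7% (difference: 0.4%) <-- closest
  T: 9.1% (difference: 3.2%)
  A: 8.2% (difference: 4.1%)
  O: 7.5% (difference: 4.8%)
  I: 7.0% (difference: 5.3%)
  N: 6.7% (difference: 5.6%)
  S: 6.3% (difference: 6.0%)
  H: 6.1% (difference: 6.2%)
  R: 6.0% (difference: 6.3%)
  D: 4.3% (difference: 8.0%)
Step 3: 'T' most likely represents 'E' (frequency 12.7%).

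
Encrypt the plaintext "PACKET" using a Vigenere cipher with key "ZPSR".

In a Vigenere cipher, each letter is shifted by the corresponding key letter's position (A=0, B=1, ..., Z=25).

Step 1: Repeat key to match plaintext length:
  Plaintext: PACKET
  Key:       ZPSRZP
Step 2: Encrypt each letter:
  P(15) + Z(25) = (15+25) mod 26 = 14 = O
  A(0) + P(15) = (0+15) mod 26 = 15 = P
  C(2) + S(18) = (2+18) mod 26 = 20 = U
  K(10) + R(17) = (10+17) mod 26 = 1 = B
  E(4) + Z(25) = (4+25) mod 26 = 3 = D
  T(19) + P(15) = (19+15) mod 26 = 8 = I
Ciphertext: OPUBDI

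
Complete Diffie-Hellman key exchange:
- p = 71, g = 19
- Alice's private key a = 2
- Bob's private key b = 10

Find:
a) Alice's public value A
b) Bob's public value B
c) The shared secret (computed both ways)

Step 1: A = g^a mod p = 19^2 mod 71 = 6.
Step 2: B = g^b mod p = 19^10 mod 71 = 37.
Step 3: Alice computes s = B^a mod p = 37^2 mod 71 = 20.
Step 4: Bob computes s = A^b mod p = 6^10 mod 71 = 20.
Both sides agree: shared secret = 20.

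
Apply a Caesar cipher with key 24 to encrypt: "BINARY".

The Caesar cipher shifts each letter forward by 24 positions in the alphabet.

Step 1: For each letter, shift forward by 24 positions (mod 26).
  B (position 1) -> position (1+24) mod 26 = 25 -> Z
  I (position 8) -> position (8+24) mod 26 = 6 -> G
  N (position 13) -> position (13+24) mod 26 = 11 -> L
  A (position 0) -> position (0+24) mod 26 = 24 -> Y
  R (position 17) -> position (17+24) mod 26 = 15 -> P
  Y (position 24) -> position (24+24) mod 26 = 22 -> W
Result: ZGLYPW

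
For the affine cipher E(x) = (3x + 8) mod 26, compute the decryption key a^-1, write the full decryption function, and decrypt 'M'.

Step 1: Find a^-1, the modular inverse of 3 mod 26.
Step 2: We need 3 * a^-1 = 1 (mod 26).
Step 3: 3 * 9 = 27 = 1 * 26 + 1, so a^-1 = 9.
Step 4: D(y) = 9(y - 8) mod 26.
Step 5: Apply to 'M' (y = 12): D(12) = 9 * (12 - 8) mod 26 = 9 * 4 mod 26 = 10 -> 'K'.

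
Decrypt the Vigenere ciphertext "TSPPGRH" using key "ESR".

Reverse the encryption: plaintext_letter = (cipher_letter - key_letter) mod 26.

Step 1: Extend key: ESRESRE
Step 2: Decrypt each letter (c - k) mod 26:
  T(19) - E(4) = (19-4) mod 26 = 15 = P
  S(18) - S(18) = (18-18) mod 26 = 0 = A
  P(15) - R(17) = (15-17) mod 26 = 24 = Y
  P(15) - E(4) = (15-4) mod 26 = 11 = L
  G(6) - S(18) = (6-18) mod 26 = 14 = O
  R(17) - R(17) = (17-17) mod 26 = 0 = A
  H(7) - E(4) = (7-4) mod 26 = 3 = D
Plaintext: PAYLOAD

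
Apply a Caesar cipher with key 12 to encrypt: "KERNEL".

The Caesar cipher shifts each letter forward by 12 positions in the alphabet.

Step 1: For each letter, shift forward by 12 positions (mod 26).
  K (position 10) -> position (10+12) mod 26 = 22 -> W
  E (position 4) -> position (4+12) mod 26 = 16 -> Q
  R (position 17) -> position (17+12) mod 26 = 3 -> D
  N (position 13) -> position (13+12) mod 26 = 25 -> Z
  E (position 4) -> position (4+12) mod 26 = 16 -> Q
  L (position 11) -> position (11+12) mod 26 = 23 -> X
Result: WQDZQX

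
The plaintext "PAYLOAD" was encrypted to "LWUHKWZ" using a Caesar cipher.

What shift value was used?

Step 1: Compare first letters: P (position 15) -> L (position 11).
Step 2: Shift = (11 - 15) mod 26 = 22.
The shift value is 22.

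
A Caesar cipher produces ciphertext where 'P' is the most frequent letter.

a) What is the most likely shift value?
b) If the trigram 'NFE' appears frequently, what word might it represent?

Step 1: In English, 'E' is the most frequent letter (12.7%).
Step 2: The most frequent ciphertext letter is 'P' (position 15).
Step 3: Shift = (15 - 4) mod 26 = 11.
Step 4: Decrypt 'NFE' by shifting back 11:
  N -> C
  F -> U
  E -> T
Step 5: 'NFE' decrypts to 'CUT'.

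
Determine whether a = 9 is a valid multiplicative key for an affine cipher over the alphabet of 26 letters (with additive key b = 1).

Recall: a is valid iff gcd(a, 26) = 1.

Step 1: Compute gcd(9, 26).
Step 2: gcd(9, 26) = 1.
Since gcd = 1, 9 is coprime with 26, so it is a valid key.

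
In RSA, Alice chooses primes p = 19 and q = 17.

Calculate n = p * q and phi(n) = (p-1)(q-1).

Step 1: n = p * q = 19 * 17 = 323.
Step 2: phi(n) = (p-1)(q-1) = 18 * 16 = 288.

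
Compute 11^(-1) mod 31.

Step 1: We need x such that 11 * x = 1 (mod 31).
Step 2: Using the extended Euclidean algorithm or trial:
  11 * 17 = 187 = 6 * 31 + 1.
Step 3: Since 187 mod 31 = 1, the inverse is x = 17.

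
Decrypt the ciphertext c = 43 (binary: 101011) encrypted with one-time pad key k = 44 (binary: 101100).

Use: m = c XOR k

Step 1: XOR ciphertext with key:
  Ciphertext: 101011
  Key:        101100
  XOR:        000111
Step 2: Plaintext = 000111 = 7 in decimal.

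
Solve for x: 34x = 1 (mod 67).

Step 1: We need x such that 34 * x = 1 (mod 67).
Step 2: Using the extended Euclidean algorithm or trial:
  34 * 2 = 68 = 1 * 67 + 1.
Step 3: Since 68 mod 67 = 1, the inverse is x = 2.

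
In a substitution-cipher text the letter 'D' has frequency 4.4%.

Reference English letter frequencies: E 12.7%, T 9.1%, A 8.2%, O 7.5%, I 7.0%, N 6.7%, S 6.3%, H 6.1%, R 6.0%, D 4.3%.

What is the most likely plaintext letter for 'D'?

Step 1: The observed frequency is 4.4%.
Step 2: Compare with English frequencies:
  E: 12.7% (difference: 8.3%)
  T: 9.1% (difference: 4.7%)
  A: 8.2% (difference: 3.8%)
  O: 7.5% (difference: 3.1%)
  I: 7.0% (difference: 2.6%)
  N: 6.7% (difference: 2.3%)
  S: 6.3% (difference: 1.9%)
  H: 6.1% (difference: 1.7%)
  R: 6.0% (difference: 1.6%)
  D: 4.3% (difference: 0.1%) <-- closest
Step 3: 'D' most likely represents 'D' (frequency 4.3%).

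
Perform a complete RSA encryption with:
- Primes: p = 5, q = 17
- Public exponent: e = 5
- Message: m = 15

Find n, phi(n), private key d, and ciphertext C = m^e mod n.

Step 1: n = 5 * 17 = 85.
Step 2: phi(n) = (5-1)(17-1) = 4 * 16 = 64.
Step 3: Find d = 5^(-1) mod 64 = 13.
  Verify: 5 * 13 = 65 = 1 (mod 64).
Step 4: C = 15^5 mod 85 = 70.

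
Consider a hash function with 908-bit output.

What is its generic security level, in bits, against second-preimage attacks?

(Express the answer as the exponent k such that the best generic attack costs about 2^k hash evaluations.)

Step 1: The hash has a 908-bit output.
Step 2: Second-preimage resistance means: given a specific input x, it should be infeasible to find a different y with h(y) = h(x).
With a 908-bit output, a generic search for a second preimage costs about 2^908 evaluations (each trial matches the fixed target with probability 2^-908).
Step 3: Security level = 908 bits.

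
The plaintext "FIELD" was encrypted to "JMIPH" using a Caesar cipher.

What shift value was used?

Step 1: Compare first letters: F (position 5) -> J (position 9).
Step 2: Shift = (9 - 5) mod 26 = 4.
The shift value is 4.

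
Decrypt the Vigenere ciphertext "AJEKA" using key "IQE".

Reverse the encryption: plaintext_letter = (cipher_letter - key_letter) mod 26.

Step 1: Extend key: IQEIQ
Step 2: Decrypt each letter (c - k) mod 26:
  A(0) - I(8) = (0-8) mod 26 = 18 = S
  J(9) - Q(16) = (9-16) mod 26 = 19 = T
  E(4) - E(4) = (4-4) mod 26 = 0 = A
  K(10) - I(8) = (10-8) mod 26 = 2 = C
  A(0) - Q(16) = (0-16) mod 26 = 10 = K
Plaintext: STACK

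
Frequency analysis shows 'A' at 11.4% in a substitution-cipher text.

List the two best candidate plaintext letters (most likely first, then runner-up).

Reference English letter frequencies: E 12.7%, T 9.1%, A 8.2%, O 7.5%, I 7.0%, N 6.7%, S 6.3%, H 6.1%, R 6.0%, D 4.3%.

Step 1: Observed frequency of 'A' is 11.4%.
Step 2: Compute distances to each reference frequency and sort:
  E (12.7%): difference = 1.3% <-- BEST
  T (9.1%): difference = 2.3% <-- RUNNER-UP
  A (8.2%): difference = 3.2%
  O (7.5%): difference = 3.9%
  I (7.0%): difference = 4.4%
Step 3: Most likely is 'E' (12.7%, diff 1.3%); second most likely is 'T' (9.1%, diff 2.3%).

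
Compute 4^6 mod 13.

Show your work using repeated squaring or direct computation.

Step 1: Compute 4^6 mod 13 step by step, reducing modulo 13 at each step.
  4^1 mod 13 = 4
  4^2 mod 13 = (4 * 4) mod 13 = 3
  4^3 mod 13 = (3 * 4) mod 13 = 12
  4^4 mod 13 = (12 * 4) mod 13 = 9
  4^5 mod 13 = (9 * 4) mod 13 = 10
  4^6 mod 13 = (10 * 4) mod 13 = 1
Step 2: Result = 1.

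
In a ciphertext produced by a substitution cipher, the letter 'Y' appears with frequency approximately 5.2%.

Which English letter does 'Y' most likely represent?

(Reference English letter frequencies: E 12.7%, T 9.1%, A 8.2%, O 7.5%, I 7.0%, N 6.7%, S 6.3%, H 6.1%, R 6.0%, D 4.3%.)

Step 1: The observed frequency is 5.2%.
Step 2: Compare with English frequencies:
  E: 12.7% (difference: 7.5%)
  T: 9.1% (difference: 3.9%)
  A: 8.2% (difference: 3.0%)
  O: 7.5% (difference: 2.3%)
  I: 7.0% (difference: 1.8%)
  N: 6.7% (difference: 1.5%)
  S: 6.3% (difference: 1.1%)
  H: 6.1% (difference: 0.9%)
  R: 6.0% (difference: 0.8%) <-- closest
  D: 4.3% (difference: 0.9%)
Step 3: 'Y' most likely represents 'R' (frequency 6.0%).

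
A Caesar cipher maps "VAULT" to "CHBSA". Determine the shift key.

Step 1: Compare first letters: V (position 21) -> C (position 2).
Step 2: Shift = (2 - 21) mod 26 = 7.
The shift value is 7.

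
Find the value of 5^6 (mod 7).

Step 1: Compute 5^6 mod 7 step by step, reducing modulo 7 at each step.
  5^1 mod 7 = 5
  5^2 mod 7 = (5 * 5) mod 7 = 4
  5^3 mod 7 = (4 * 5) mod 7 = 6
  5^4 mod 7 = (6 * 5) mod 7 = 2
  5^5 mod 7 = (2 * 5) mod 7 = 3
  5^6 mod 7 = (3 * 5) mod 7 = 1
Step 2: Result = 1.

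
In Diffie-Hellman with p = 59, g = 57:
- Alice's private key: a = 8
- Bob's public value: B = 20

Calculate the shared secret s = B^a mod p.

Step 1: s = B^a mod p = 20^8 mod 59.
  20^1 mod 59 = 20
  20^2 mod 59 = (20 * 20) mod 59 = 46
  20^3 mod 59 = (46 * 20) mod 59 = 35
  20^4 mod 59 = (35 * 20) mod 59 = 51
  20^5 mod 59 = (51 * 20) mod 59 = 17
  20^6 mod 59 = (17 * 20) mod 59 = 45
  20^7 mod 59 = (45 * 20) mod 59 = 15
  20^8 mod 59 = (15 * 20) mod 59 = 5
Result: shared secret = 5.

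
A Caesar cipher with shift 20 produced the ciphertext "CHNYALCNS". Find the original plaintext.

Step 1: Reverse the shift by subtracting 20 from each letter position.
  C (position 2) -> position (2-20) mod 26 = 8 -> I
  H (position 7) -> position (7-20) mod 26 = 13 -> N
  N (position 13) -> position (13-20) mod 26 = 19 -> T
  Y (position 24) -> position (24-20) mod 26 = 4 -> E
  A (position 0) -> position (0-20) mod 26 = 6 -> G
  L (position 11) -> position (11-20) mod 26 = 17 -> R
  C (position 2) -> position (2-20) mod 26 = 8 -> I
  N (position 13) -> position (13-20) mod 26 = 19 -> T
  S (position 18) -> position (18-20) mod 26 = 24 -> Y
Decrypted message: INTEGRITY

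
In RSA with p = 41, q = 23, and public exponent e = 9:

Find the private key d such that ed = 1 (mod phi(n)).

Step 1: n = 41 * 23 = 943.
Step 2: phi(n) = 40 * 22 = 880.
Step 3: Find d such that 9 * d = 1 (mod 880).
Step 4: d = 9^(-1) mod 880 = 489.
Verification: 9 * 489 = 4401 = 5 * 880 + 1.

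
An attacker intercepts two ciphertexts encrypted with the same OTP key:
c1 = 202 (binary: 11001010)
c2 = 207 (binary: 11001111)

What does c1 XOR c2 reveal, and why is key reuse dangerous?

Step 1: c1 XOR c2 = (m1 XOR k) XOR (m2 XOR k).
Step 2: By XOR associativity/commutativity: = m1 XOR m2 XOR k XOR k = m1 XOR m2.
Step 3: 11001010 XOR 11001111 = 00000101 = 5.
Step 4: The key cancels out! An attacker learns m1 XOR m2 = 5, revealing the relationship between plaintexts.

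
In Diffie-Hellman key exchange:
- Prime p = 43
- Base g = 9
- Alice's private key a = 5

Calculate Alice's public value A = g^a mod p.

Step 1: A = g^a mod p = 9^5 mod 43.
  9^1 mod 43 = 9
  9^2 mod 43 = (9 * 9) mod 43 = 38
  9^3 mod 43 = (38 * 9) mod 43 = 41
  9^4 mod 43 = (41 * 9) mod 43 = 25
  9^5 mod 43 = (25 * 9) mod 43 = 10
Result: A = 10.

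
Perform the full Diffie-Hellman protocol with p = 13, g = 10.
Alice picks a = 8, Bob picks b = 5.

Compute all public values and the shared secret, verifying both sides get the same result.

Step 1: A = g^a mod p = 10^8 mod 13 = 9.
Step 2: B = g^b mod p = 10^5 mod 13 = 4.
Step 3: Alice computes s = B^a mod p = 4^8 mod 13 = 3.
Step 4: Bob computes s = A^b mod p = 9^5 mod 13 = 3.
Both sides agree: shared secret = 3.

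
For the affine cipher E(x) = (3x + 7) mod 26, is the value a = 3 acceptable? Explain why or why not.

Step 1: Compute gcd(3, 26).
Step 2: gcd(3, 26) = 1.
Since gcd = 1, 3 is coprime with 26, so it is a valid key.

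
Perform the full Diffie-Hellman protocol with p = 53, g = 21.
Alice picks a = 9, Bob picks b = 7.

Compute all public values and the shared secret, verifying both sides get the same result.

Step 1: A = g^a mod p = 21^9 mod 53 = 12.
Step 2: B = g^b mod p = 21^7 mod 53 = 35.
Step 3: Alice computes s = B^a mod p = 35^9 mod 53 = 45.
Step 4: Bob computes s = A^b mod p = 12^7 mod 53 = 45.
Both sides agree: shared secret = 45.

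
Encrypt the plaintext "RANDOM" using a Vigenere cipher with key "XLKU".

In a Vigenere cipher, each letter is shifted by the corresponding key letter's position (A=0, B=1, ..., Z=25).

Step 1: Repeat key to match plaintext length:
  Plaintext: RANDOM
  Key:       XLKUXL
Step 2: Encrypt each letter:
  R(17) + X(23) = (17+23) mod 26 = 14 = O
  A(0) + L(11) = (0+11) mod 26 = 11 = L
  N(13) + K(10) = (13+10) mod 26 = 23 = X
  D(3) + U(20) = (3+20) mod 26 = 23 = X
  O(14) + X(23) = (14+23) mod 26 = 11 = L
  M(12) + L(11) = (12+11) mod 26 = 23 = X
Ciphertext: OLXXLX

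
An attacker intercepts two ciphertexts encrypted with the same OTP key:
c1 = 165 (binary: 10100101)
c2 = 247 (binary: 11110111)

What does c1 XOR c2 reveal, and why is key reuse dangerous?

Step 1: c1 XOR c2 = (m1 XOR k) XOR (m2 XOR k).
Step 2: By XOR associativity/commutativity: = m1 XOR m2 XOR k XOR k = m1 XOR m2.
Step 3: 10100101 XOR 11110111 = 01010010 = 82.
Step 4: The key cancels out! An attacker learns m1 XOR m2 = 82, revealing the relationship between plaintexts.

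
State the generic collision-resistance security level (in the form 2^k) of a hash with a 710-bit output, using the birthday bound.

Step 1: The birthday paradox gives collision probability ~50% after sqrt(2^n) = 2^(n/2) hashes.
Step 2: For 710-bit output: 2^(710/2) = 2^355.
Step 3: Approximately 2^355 hash computations needed.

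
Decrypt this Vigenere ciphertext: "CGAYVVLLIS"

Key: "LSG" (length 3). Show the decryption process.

Step 1: Key 'LSG' has length 3. Extended key: LSGLSGLSGL
Step 2: Decrypt each position:
  C(2) - L(11) = 17 = R
  G(6) - S(18) = 14 = O
  A(0) - G(6) = 20 = U
  Y(24) - L(11) = 13 = N
  V(21) - S(18) = 3 = D
  V(21) - G(6) = 15 = P
  L(11) - L(11) = 0 = A
  L(11) - S(18) = 19 = T
  I(8) - G(6) = 2 = C
  S(18) - L(11) = 7 = H
Plaintext: ROUNDPATCH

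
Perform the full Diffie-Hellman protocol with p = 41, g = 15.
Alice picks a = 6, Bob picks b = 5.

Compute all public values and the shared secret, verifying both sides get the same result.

Step 1: A = g^a mod p = 15^6 mod 41 = 5.
Step 2: B = g^b mod p = 15^5 mod 41 = 14.
Step 3: Alice computes s = B^a mod p = 14^6 mod 41 = 9.
Step 4: Bob computes s = A^b mod p = 5^5 mod 41 = 9.
Both sides agree: shared secret = 9.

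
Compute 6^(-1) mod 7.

Step 1: We need x such that 6 * x = 1 (mod 7).
Step 2: Using the extended Euclidean algorithm or trial:
  6 * 6 = 36 = 5 * 7 + 1.
Step 3: Since 36 mod 7 = 1, the inverse is x = 6.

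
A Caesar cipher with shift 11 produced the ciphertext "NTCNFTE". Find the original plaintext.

Step 1: Reverse the shift by subtracting 11 from each letter position.
  N (position 13) -> position (13-11) mod 26 = 2 -> C
  T (position 19) -> position (19-11) mod 26 = 8 -> I
  C (position 2) -> position (2-11) mod 26 = 17 -> R
  N (position 13) -> position (13-11) mod 26 = 2 -> C
  F (position 5) -> position (5-11) mod 26 = 20 -> U
  T (position 19) -> position (19-11) mod 26 = 8 -> I
  E (position 4) -> position (4-11) mod 26 = 19 -> T
Decrypted message: CIRCUIT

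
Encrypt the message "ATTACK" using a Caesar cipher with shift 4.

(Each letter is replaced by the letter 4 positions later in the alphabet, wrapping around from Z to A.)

Step 1: For each letter, shift forward by 4 positions (mod 26).
  A (position 0) -> position (0+4) mod 26 = 4 -> E
  T (position 19) -> position (19+4) mod 26 = 23 -> X
  T (position 19) -> position (19+4) mod 26 = 23 -> X
  A (position 0) -> position (0+4) mod 26 = 4 -> E
  C (position 2) -> position (2+4) mod 26 = 6 -> G
  K (position 10) -> position (10+4) mod 26 = 14 -> O
Result: EXXEGO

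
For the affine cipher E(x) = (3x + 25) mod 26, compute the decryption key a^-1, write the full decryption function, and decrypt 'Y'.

Step 1: Find a^-1, the modular inverse of 3 mod 26.
Step 2: We need 3 * a^-1 = 1 (mod 26).
Step 3: 3 * 9 = 27 = 1 * 26 + 1, so a^-1 = 9.
Step 4: D(y) = 9(y - 25) mod 26.
Step 5: Apply to 'Y' (y = 24): D(24) = 9 * (24 - 25) mod 26 = 9 * -1 mod 26 = 17 -> 'R'.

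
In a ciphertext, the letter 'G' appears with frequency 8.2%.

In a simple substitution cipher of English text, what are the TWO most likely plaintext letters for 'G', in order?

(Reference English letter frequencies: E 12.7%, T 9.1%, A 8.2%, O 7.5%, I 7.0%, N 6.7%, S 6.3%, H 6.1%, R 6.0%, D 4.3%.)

Step 1: Observed frequency of 'G' is 8.2%.
Step 2: Compute distances to each reference frequency and sort:
  A (8.2%): difference = 0.0% <-- BEST
  O (7.5%): difference = 0.7% <-- RUNNER-UP
  T (9.1%): difference = 0.9%
  I (7.0%): difference = 1.2%
  N (6.7%): difference = 1.5%
Step 3: Most likely is 'A' (8.2%, diff 0.0%); second most likely is 'O' (7.5%, diff 0.7%).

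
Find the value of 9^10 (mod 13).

Step 1: Compute 9^10 mod 13 step by step, reducing modulo 13 at each step.
  9^1 mod 13 = 9
  9^2 mod 13 = (9 * 9) mod 13 = 3
  9^3 mod 13 = (3 * 9) mod 13 = 1
  9^4 mod 13 = (1 * 9) mod 13 = 9
  9^5 mod 13 = (9 * 9) mod 13 = 3
  9^6 mod 13 = (3 * 9) mod 13 = 1
  9^7 mod 13 = (1 * 9) mod 13 = 9
  9^8 mod 13 = (9 * 9) mod 13 = 3
  9^9 mod 13 = (3 * 9) mod 13 = 1
  9^10 mod 13 = (1 * 9) mod 13 = 9
Step 2: Result = 9.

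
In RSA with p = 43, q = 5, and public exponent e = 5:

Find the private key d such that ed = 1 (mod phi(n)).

Step 1: n = 43 * 5 = 215.
Step 2: phi(n) = 42 * 4 = 168.
Step 3: Find d such that 5 * d = 1 (mod 168).
Step 4: d = 5^(-1) mod 168 = 101.
Verification: 5 * 101 = 505 = 3 * 168 + 1.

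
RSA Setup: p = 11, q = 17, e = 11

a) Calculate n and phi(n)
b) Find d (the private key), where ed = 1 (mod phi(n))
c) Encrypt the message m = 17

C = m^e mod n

Step 1: n = 11 * 17 = 187.
Step 2: phi(n) = (11-1)(17-1) = 10 * 16 = 160.
Step 3: Find d = 11^(-1) mod 160 = 131.
  Verify: 11 * 131 = 1441 = 1 (mod 160).
Step 4: C = 17^11 mod 187 = 17.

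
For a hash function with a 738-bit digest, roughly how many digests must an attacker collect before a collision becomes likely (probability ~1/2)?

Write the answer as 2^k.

Step 1: The birthday paradox gives collision probability ~50% after sqrt(2^n) = 2^(n/2) hashes.
Step 2: For 738-bit output: 2^(738/2) = 2^369.
Step 3: Approximately 2^369 hash computations needed.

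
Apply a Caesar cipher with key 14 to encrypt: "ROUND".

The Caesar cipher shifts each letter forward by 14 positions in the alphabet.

Step 1: For each letter, shift forward by 14 positions (mod 26).
  R (position 17) -> position (17+14) mod 26 = 5 -> F
  O (position 14) -> position (14+14) mod 26 = 2 -> C
  U (position 20) -> position (20+14) mod 26 = 8 -> I
  N (position 13) -> position (13+14) mod 26 = 1 -> B
  D (position 3) -> position (3+14) mod 26 = 17 -> R
Result: FCIBR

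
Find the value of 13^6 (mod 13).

Step 1: Compute 13^6 mod 13 step by step, reducing modulo 13 at each step.
  13^1 mod 13 = 0
  13^2 mod 13 = (0 * 13) mod 13 = 0
  13^3 mod 13 = (0 * 13) mod 13 = 0
  13^4 mod 13 = (0 * 13) mod 13 = 0
  13^5 mod 13 = (0 * 13) mod 13 = 0
  13^6 mod 13 = (0 * 13) mod 13 = 0
Step 2: Result = 0.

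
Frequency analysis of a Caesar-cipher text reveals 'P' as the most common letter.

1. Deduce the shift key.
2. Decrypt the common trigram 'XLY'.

Step 1: In English, 'E' is the most frequent letter (12.7%).
Step 2: The most frequent ciphertext letter is 'P' (position 15).
Step 3: Shift = (15 - 4) mod 26 = 11.
Step 4: Decrypt 'XLY' by shifting back 11:
  X -> M
  L -> A
  Y -> N
Step 5: 'XLY' decrypts to 'MAN'.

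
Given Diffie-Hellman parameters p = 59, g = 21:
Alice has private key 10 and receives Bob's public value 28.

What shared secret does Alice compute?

Step 1: s = B^a mod p = 28^10 mod 59.
  28^1 mod 59 = 28
  28^2 mod 59 = (28 * 28) mod 59 = 17
  28^3 mod 59 = (17 * 28) mod 59 = 4
  28^4 mod 59 = (4 * 28) mod 59 = 53
  28^5 mod 59 = (53 * 28) mod 59 = 9
  28^6 mod 59 = (9 * 28) mod 59 = 16
  28^7 mod 59 = (16 * 28) mod 59 = 35
  28^8 mod 59 = (35 * 28) mod 59 = 36
  28^9 mod 59 = (36 * 28) mod 59 = 5
  28^10 mod 59 = (5 * 28) mod 59 = 22
Result: shared secret = 22.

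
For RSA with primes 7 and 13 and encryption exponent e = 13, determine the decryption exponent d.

Step 1: n = 7 * 13 = 91.
Step 2: phi(n) = 6 * 12 = 72.
Step 3: Find d such that 13 * d = 1 (mod 72).
Step 4: d = 13^(-1) mod 72 = 61.
Verification: 13 * 61 = 793 = 11 * 72 + 1.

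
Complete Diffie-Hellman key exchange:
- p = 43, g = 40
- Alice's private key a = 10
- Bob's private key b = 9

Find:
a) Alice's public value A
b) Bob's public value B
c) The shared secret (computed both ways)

Step 1: A = g^a mod p = 40^10 mod 43 = 10.
Step 2: B = g^b mod p = 40^9 mod 43 = 11.
Step 3: Alice computes s = B^a mod p = 11^10 mod 43 = 41.
Step 4: Bob computes s = A^b mod p = 10^9 mod 43 = 41.
Both sides agree: shared secret = 41.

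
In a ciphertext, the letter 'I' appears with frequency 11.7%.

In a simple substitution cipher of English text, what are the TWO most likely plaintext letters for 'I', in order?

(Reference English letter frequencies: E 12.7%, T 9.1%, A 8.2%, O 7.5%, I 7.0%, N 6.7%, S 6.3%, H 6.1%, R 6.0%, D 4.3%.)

Step 1: Observed frequency of 'I' is 11.7%.
Step 2: Compute distances to each reference frequency and sort:
  E (12.7%): difference = 1.0% <-- BEST
  T (9.1%): difference = 2.6% <-- RUNNER-UP
  A (8.2%): difference = 3.5%
  O (7.5%): difference = 4.2%
  I (7.0%): difference = 4.7%
Step 3: Most likely is 'E' (12.7%, diff 1.0%); second most likely is 'T' (9.1%, diff 2.6%).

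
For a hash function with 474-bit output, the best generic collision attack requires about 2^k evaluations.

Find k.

Step 1: The hash has a 474-bit output.
Step 2: Collision resistance means it should be infeasible to find any x != y with h(x) = h(y).
By the birthday bound, a generic collision search succeeds after about sqrt(2^474) = 2^(474/2) = 2^237 evaluations.
Step 3: Security level = 237 bits.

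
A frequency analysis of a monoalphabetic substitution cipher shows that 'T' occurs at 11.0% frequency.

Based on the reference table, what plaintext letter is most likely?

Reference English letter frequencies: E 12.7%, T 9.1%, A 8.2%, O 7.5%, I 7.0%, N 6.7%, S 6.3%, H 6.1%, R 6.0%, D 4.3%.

Step 1: The observed frequency is 11.0%.
Step 2: Compare with English frequencies:
  E: 12.7% (difference: 1.7%) <-- closest
  T: 9.1% (difference: 1.9%)
  A: 8.2% (difference: 2.8%)
  O: 7.5% (difference: 3.5%)
  I: 7.0% (difference: 4.0%)
  N: 6.7% (difference: 4.3%)
  S: 6.3% (difference: 4.7%)
  H: 6.1% (difference: 4.9%)
  R: 6.0% (difference: 5.0%)
  D: 4.3% (difference: 6.7%)
Step 3: 'T' most likely represents 'E' (frequency 12.7%).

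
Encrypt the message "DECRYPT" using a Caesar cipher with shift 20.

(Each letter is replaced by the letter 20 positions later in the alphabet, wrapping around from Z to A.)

Step 1: For each letter, shift forward by 20 positions (mod 26).
  D (position 3) -> position (3+20) mod 26 = 23 -> X
  E (position 4) -> position (4+20) mod 26 = 24 -> Y
  C (position 2) -> position (2+20) mod 26 = 22 -> W
  R (position 17) -> position (17+20) mod 26 = 11 -> L
  Y (position 24) -> position (24+20) mod 26 = 18 -> S
  P (position 15) -> position (15+20) mod 26 = 9 -> J
  T (position 19) -> position (19+20) mod 26 = 13 -> N
Result: XYWLSJN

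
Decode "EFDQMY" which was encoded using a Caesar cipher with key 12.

Step 1: Reverse the shift by subtracting 12 from each letter position.
  E (position 4) -> position (4-12) mod 26 = 18 -> S
  F (position 5) -> position (5-12) mod 26 = 19 -> T
  D (position 3) -> position (3-12) mod 26 = 17 -> R
  Q (position 16) -> position (16-12) mod 26 = 4 -> E
  M (position 12) -> position (12-12) mod 26 = 0 -> A
  Y (position 24) -> position (24-12) mod 26 = 12 -> M
Decrypted message: STREAM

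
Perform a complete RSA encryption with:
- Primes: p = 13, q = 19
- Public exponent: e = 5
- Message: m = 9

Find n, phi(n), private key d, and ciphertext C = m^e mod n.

Step 1: n = 13 * 19 = 247.
Step 2: phi(n) = (13-1)(19-1) = 12 * 18 = 216.
Step 3: Find d = 5^(-1) mod 216 = 173.
  Verify: 5 * 173 = 865 = 1 (mod 216).
Step 4: C = 9^5 mod 247 = 16.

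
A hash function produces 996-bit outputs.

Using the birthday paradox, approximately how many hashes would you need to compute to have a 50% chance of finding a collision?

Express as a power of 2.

Step 1: The birthday paradox gives collision probability ~50% after sqrt(2^n) = 2^(n/2) hashes.
Step 2: For 996-bit output: 2^(996/2) = 2^498.
Step 3: Approximately 2^498 hash computations needed.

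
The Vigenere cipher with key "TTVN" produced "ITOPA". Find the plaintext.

Step 1: Extend key: TTVNT
Step 2: Decrypt each letter (c - k) mod 26:
  I(8) - T(19) = (8-19) mod 26 = 15 = P
  T(19) - T(19) = (19-19) mod 26 = 0 = A
  O(14) - V(21) = (14-21) mod 26 = 19 = T
  P(15) - N(13) = (15-13) mod 26 = 2 = C
  A(0) - T(19) = (0-19) mod 26 = 7 = H
Plaintext: PATCH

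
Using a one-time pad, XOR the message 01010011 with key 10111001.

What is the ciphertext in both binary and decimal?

Step 1: Write out the XOR operation bit by bit:
  Message: 01010011
  Key:     10111001
  XOR:     11101010
Step 2: Convert to decimal: 11101010 = 234.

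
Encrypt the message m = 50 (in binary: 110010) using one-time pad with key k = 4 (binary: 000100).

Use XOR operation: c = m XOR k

Step 1: Write out the XOR operation bit by bit:
  Message: 110010
  Key:     000100
  XOR:     110110
Step 2: Convert to decimal: 110110 = 54.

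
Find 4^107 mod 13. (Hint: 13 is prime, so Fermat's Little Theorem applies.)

Step 1: Since 13 is prime, by Fermat's Little Theorem: 4^12 = 1 (mod 13).
Step 2: Reduce exponent: 107 mod 12 = 11.
Step 3: So 4^107 = 4^11 (mod 13).
Step 4: 4^11 mod 13 = 10.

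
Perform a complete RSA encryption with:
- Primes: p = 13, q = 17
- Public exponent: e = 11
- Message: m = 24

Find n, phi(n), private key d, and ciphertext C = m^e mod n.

Step 1: n = 13 * 17 = 221.
Step 2: phi(n) = (13-1)(17-1) = 12 * 16 = 192.
Step 3: Find d = 11^(-1) mod 192 = 35.
  Verify: 11 * 35 = 385 = 1 (mod 192).
Step 4: C = 24^11 mod 221 = 201.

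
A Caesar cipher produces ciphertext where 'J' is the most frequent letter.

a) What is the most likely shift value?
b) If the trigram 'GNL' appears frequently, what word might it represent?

Step 1: In English, 'E' is the most frequent letter (12.7%).
Step 2: The most frequent ciphertext letter is 'J' (position 9).
Step 3: Shift = (9 - 4) mod 26 = 5.
Step 4: Decrypt 'GNL' by shifting back 5:
  G -> B
  N -> I
  L -> G
Step 5: 'GNL' decrypts to 'BIG'.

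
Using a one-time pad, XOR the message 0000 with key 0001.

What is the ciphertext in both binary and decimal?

Step 1: Write out the XOR operation bit by bit:
  Message: 0000
  Key:     0001
  XOR:     0001
Step 2: Convert to decimal: 0001 = 1.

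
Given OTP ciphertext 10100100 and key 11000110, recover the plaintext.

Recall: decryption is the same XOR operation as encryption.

Step 1: XOR ciphertext with key:
  Ciphertext: 10100100
  Key:        11000110
  XOR:        01100010
Step 2: Plaintext = 01100010 = 98 in decimal.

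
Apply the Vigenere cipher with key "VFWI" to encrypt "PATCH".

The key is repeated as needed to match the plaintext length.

Step 1: Repeat key to match plaintext length:
  Plaintext: PATCH
  Key:       VFWIV
Step 2: Encrypt each letter:
  P(15) + V(21) = (15+21) mod 26 = 10 = K
  A(0) + F(5) = (0+5) mod 26 = 5 = F
  T(19) + W(22) = (19+22) mod 26 = 15 = P
  C(2) + I(8) = (2+8) mod 26 = 10 = K
  H(7) + V(21) = (7+21) mod 26 = 2 = C
Ciphertext: KFPKC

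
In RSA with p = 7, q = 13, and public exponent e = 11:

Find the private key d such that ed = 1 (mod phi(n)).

Step 1: n = 7 * 13 = 91.
Step 2: phi(n) = 6 * 12 = 72.
Step 3: Find d such that 11 * d = 1 (mod 72).
Step 4: d = 11^(-1) mod 72 = 59.
Verification: 11 * 59 = 649 = 9 * 72 + 1.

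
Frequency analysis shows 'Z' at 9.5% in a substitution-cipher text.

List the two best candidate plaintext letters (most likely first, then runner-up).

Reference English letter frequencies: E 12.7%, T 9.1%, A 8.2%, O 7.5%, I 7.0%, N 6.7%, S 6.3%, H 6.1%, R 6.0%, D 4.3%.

Step 1: Observed frequency of 'Z' is 9.5%.
Step 2: Compute distances to each reference frequency and sort:
  T (9.1%): difference = 0.4% <-- BEST
  A (8.2%): difference = 1.3% <-- RUNNER-UP
  O (7.5%): difference = 2.0%
  I (7.0%): difference = 2.5%
  N (6.7%): difference = 2.8%
Step 3: Most likely is 'T' (9.1%, diff 0.4%); second most likely is 'A' (8.2%, diff 1.3%).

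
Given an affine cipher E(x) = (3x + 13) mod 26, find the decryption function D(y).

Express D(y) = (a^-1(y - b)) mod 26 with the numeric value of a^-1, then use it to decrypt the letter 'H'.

Step 1: Find a^-1, the modular inverse of 3 mod 26.
Step 2: We need 3 * a^-1 = 1 (mod 26).
Step 3: 3 * 9 = 27 = 1 * 26 + 1, so a^-1 = 9.
Step 4: D(y) = 9(y - 13) mod 26.
Step 5: Apply to 'H' (y = 7): D(7) = 9 * (7 - 13) mod 26 = 9 * -6 mod 26 = 24 -> 'Y'.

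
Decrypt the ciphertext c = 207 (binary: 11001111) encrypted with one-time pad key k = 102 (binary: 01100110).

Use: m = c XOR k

Step 1: XOR ciphertext with key:
  Ciphertext: 11001111
  Key:        01100110
  XOR:        10101001
Step 2: Plaintext = 10101001 = 169 in decimal.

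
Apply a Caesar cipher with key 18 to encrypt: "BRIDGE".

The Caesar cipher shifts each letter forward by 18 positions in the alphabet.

Step 1: For each letter, shift forward by 18 positions (mod 26).
  B (position 1) -> position (1+18) mod 26 = 19 -> T
  R (position 17) -> position (17+18) mod 26 = 9 -> J
  I (position 8) -> position (8+18) mod 26 = 0 -> A
  D (position 3) -> position (3+18) mod 26 = 21 -> V
  G (position 6) -> position (6+18) mod 26 = 24 -> Y
  E (position 4) -> position (4+18) mod 26 = 22 -> W
Result: TJAVYW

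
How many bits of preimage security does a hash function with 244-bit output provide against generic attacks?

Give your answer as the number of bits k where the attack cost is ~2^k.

Step 1: The hash has a 244-bit output.
Step 2: Preimage resistance means: given a digest h(x), it should be infeasible to find any input that hashes to it.
With a 244-bit output there are 2^244 possible digests, so a generic brute-force preimage search costs about 2^244 evaluations.
Step 3: Security level = 244 bits.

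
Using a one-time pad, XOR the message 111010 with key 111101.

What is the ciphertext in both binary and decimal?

Step 1: Write out the XOR operation bit by bit:
  Message: 111010
  Key:     111101
  XOR:     000111
Step 2: Convert to decimal: 000111 = 7.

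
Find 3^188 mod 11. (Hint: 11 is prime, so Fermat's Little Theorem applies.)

Step 1: Since 11 is prime, by Fermat's Little Theorem: 3^10 = 1 (mod 11).
Step 2: Reduce exponent: 188 mod 10 = 8.
Step 3: So 3^188 = 3^8 (mod 11).
Step 4: 3^8 mod 11 = 5.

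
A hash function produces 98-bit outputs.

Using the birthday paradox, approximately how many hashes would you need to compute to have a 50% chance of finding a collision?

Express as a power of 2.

Step 1: The birthday paradox gives collision probability ~50% after sqrt(2^n) = 2^(n/2) hashes.
Step 2: For 98-bit output: 2^(98/2) = 2^49.
Step 3: Approximately 2^49 hash computations needed.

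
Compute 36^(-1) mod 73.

Step 1: We need x such that 36 * x = 1 (mod 73).
Step 2: Using the extended Euclidean algorithm or trial:
  36 * 71 = 2556 = 35 * 73 + 1.
Step 3: Since 2556 mod 73 = 1, the inverse is x = 71.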